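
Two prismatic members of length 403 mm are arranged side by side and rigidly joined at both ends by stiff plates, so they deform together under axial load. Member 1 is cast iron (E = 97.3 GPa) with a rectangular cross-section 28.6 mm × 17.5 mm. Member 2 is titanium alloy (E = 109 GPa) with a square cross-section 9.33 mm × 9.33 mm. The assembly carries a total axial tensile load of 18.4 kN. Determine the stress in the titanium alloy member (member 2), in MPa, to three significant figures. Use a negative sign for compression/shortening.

34.5 MPa

A_1 = 500.5 mm².
A_2 = 87.05 mm².
Equal strain + equilibrium ⇒ each member carries load in proportion to AE: A₁E₁ = 48700000 N, A₂E₂ = 9488000 N, ΣAE = 58190000 N.
σ₂ = P·E₂/ΣAE = 18400·109000/58190000 = 34.47 MPa.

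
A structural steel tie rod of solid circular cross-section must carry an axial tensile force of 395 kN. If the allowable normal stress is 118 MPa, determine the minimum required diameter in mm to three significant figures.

Required area A ≥ P/σ_allow = 395000/118 = 3347 mm².
For a solid circular section, d ≥ √(4A/π) = 65.28 mm.

65.3 mm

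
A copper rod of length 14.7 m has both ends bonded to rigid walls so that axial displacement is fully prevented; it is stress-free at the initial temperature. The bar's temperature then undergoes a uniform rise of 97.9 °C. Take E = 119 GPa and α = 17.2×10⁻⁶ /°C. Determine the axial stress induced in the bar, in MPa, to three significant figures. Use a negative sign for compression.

Free thermal expansion αLΔT = 17.2e-6 · 14700 · 97.9 = 24.75 mm.
The walls impose strain ε = −(24.75)/14700 = -1.6839e-03; σ = Eε = 119000 · -1.6839e-03 = -200.4 MPa.

-200 MPa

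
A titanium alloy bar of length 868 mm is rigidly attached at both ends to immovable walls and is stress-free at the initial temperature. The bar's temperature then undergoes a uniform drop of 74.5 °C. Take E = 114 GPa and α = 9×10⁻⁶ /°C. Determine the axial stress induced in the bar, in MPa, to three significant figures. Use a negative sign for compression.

Free thermal expansion αLΔT = 9e-6 · 868 · -74.5 = -0.582 mm.
The walls impose strain ε = −(-0.582)/868 = 6.7050e-04; σ = Eε = 114000 · 6.7050e-04 = 76.44 MPa.

76.4 MPa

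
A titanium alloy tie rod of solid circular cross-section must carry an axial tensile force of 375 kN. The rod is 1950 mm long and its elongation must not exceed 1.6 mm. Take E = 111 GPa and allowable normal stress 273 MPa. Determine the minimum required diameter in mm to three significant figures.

Required area A ≥ P/σ_allow = 375000/273 = 1374 mm².
For a solid circular section, d ≥ √(4A/π) = 41.82 mm.
Elongation limit: A ≥ PL/(Eδ_allow) = 375000·1950/(111000·1.6) = 4117 mm² ⇒ d ≥ 72.4 mm.
The elongation limit governs.

72.4 mm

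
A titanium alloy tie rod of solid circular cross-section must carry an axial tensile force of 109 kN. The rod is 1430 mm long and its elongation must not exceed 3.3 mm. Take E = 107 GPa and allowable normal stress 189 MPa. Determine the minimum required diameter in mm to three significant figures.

Required area A ≥ P/σ_allow = 109000/189 = 576.7 mm².
For a solid circular section, d ≥ √(4A/π) = 27.1 mm.
Elongation limit: A ≥ PL/(Eδ_allow) = 109000·1430/(107000·3.3) = 441.4 mm² ⇒ d ≥ 23.71 mm.
The stress limit governs.

27.1 mm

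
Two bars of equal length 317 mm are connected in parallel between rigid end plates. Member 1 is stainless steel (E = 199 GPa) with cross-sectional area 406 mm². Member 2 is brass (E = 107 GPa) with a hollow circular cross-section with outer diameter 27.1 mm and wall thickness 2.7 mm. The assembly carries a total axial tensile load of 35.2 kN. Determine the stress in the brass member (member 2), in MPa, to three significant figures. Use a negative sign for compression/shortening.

36.6 MPa

A_2 = 207 mm².
Equal strain + equilibrium ⇒ each member carries load in proportion to AE: A₁E₁ = 80790000 N, A₂E₂ = 22150000 N, ΣAE = 102900000 N.
σ₂ = P·E₂/ΣAE = 35200·107000/102900000 = 36.59 MPa.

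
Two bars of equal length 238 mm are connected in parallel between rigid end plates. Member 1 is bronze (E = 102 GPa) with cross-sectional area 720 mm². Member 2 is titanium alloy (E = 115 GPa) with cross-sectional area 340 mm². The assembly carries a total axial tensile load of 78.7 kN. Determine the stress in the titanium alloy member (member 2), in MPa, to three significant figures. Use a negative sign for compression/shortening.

80.4 MPa

Equal strain + equilibrium ⇒ each member carries load in proportion to AE: A₁E₁ = 73440000 N, A₂E₂ = 39100000 N, ΣAE = 112500000 N.
σ₂ = P·E₂/ΣAE = 78700·115000/112500000 = 80.42 MPa.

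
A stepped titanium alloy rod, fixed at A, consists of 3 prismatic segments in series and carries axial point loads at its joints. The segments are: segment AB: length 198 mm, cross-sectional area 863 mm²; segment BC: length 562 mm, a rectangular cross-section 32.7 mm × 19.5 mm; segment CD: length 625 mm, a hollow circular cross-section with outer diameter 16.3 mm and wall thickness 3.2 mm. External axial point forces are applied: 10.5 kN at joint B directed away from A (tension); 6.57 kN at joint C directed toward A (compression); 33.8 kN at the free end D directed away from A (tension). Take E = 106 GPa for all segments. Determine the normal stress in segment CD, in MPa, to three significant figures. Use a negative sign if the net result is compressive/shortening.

Internal axial forces (sectioning from the free end, tension +): N_CD = 33.8 kN, N_BC = 27.23 kN, N_AB = 37.73 kN.
A_CD = 131.7 mm².
σ_CD = N_CD/A_CD = 33800/131.7 = 256.7 MPa.

257 MPa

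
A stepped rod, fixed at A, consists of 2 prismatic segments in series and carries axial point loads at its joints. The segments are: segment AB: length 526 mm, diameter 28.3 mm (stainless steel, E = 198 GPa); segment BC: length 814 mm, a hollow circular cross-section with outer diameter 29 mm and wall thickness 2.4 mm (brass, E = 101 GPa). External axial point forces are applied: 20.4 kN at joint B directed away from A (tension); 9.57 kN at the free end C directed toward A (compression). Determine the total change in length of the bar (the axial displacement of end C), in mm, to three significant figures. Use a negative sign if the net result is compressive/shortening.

-0.339 mm

Internal axial forces (sectioning from the free end, tension +): N_BC = -9.57 kN, N_AB = 10.83 kN.
A_AB = 629 mm².
A_BC = 200.6 mm².
δ_AB = 10830·526/(629·198000) = 0.04574 mm
δ_BC = -9570·814/(200.6·101000) = -0.3846 mm
δ = Σδ_i = -0.3388 mm.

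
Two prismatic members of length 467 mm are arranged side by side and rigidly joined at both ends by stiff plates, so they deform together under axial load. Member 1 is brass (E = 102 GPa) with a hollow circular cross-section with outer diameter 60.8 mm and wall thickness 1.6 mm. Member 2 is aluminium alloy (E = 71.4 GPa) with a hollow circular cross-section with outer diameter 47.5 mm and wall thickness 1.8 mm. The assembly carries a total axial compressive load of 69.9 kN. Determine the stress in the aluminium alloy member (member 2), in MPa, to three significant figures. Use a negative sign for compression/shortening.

A_1 = 297.6 mm².
A_2 = 258.4 mm².
Equal strain + equilibrium ⇒ each member carries load in proportion to AE: A₁E₁ = 30350000 N, A₂E₂ = 18450000 N, ΣAE = 48800000 N.
σ₂ = P·E₂/ΣAE = -69900·71400/48800000 = -102.3 MPa.

-102 MPa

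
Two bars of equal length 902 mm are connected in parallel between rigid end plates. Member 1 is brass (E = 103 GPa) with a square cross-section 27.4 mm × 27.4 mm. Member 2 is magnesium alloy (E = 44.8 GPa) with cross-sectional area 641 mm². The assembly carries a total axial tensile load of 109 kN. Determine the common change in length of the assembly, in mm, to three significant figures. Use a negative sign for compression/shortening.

0.927 mm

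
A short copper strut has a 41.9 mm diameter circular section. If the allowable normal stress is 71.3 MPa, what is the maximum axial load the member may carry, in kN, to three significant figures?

A = 1379 mm².
P_max = σ_allow · A = 71.3 · 1379 = 98310 N = 98.31 kN.

98.3 kN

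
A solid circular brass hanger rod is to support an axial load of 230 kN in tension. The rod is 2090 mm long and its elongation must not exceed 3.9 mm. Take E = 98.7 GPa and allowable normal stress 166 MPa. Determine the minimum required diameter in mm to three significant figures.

Required area A ≥ P/σ_allow = 230000/166 = 1386 mm².
For a solid circular section, d ≥ √(4A/π) = 42 mm.
Elongation limit: A ≥ PL/(Eδ_allow) = 230000·2090/(98700·3.9) = 1249 mm² ⇒ d ≥ 39.88 mm.
The stress limit governs.

42.0 mm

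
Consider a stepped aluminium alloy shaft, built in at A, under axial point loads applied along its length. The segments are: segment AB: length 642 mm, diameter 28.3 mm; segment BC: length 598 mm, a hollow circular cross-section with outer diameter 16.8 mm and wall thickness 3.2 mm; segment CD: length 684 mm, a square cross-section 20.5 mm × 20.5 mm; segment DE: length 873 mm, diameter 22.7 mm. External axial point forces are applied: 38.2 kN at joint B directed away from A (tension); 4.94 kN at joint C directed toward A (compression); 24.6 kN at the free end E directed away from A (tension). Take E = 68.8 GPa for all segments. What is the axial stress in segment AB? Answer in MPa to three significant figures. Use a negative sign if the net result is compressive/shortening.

92.0 MPa

Internal axial forces (sectioning from the free end, tension +): N_DE = 24.6 kN, N_CD = 24.6 kN, N_BC = 19.66 kN, N_AB = 57.86 kN.
A_AB = 629 mm².
σ_AB = N_AB/A_AB = 57860/629 = 91.98 MPa.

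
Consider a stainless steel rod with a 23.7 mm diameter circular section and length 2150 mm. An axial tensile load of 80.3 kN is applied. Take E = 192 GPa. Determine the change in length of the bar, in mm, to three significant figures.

2.04 mm

A = 441.2 mm².
δ_mech = NL/(AE) = 80300·2150/(441.2·192000) = 2.038 mm.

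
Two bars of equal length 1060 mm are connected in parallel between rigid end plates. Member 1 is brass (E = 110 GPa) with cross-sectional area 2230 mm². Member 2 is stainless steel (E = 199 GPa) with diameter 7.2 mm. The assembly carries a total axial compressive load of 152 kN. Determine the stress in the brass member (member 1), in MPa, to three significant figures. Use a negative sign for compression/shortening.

A_2 = 40.72 mm².
Equal strain + equilibrium ⇒ each member carries load in proportion to AE: A₁E₁ = 245300000 N, A₂E₂ = 8102000 N, ΣAE = 253400000 N.
σ₁ = P·E₁/ΣAE = -152000·110000/253400000 = -65.98 MPa.

-66.0 MPa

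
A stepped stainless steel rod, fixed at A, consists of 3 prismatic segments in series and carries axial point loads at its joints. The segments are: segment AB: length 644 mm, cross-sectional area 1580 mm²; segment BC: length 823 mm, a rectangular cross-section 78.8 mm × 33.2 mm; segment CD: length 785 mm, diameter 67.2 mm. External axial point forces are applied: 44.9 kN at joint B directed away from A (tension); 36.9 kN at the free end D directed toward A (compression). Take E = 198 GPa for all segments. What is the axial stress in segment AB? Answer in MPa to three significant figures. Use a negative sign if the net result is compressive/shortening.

5.06 MPa

Internal axial forces (sectioning from the free end, tension +): N_CD = -36.9 kN, N_BC = -36.9 kN, N_AB = 8 kN.
σ_AB = N_AB/A_AB = 8000/1580 = 5.063 MPa.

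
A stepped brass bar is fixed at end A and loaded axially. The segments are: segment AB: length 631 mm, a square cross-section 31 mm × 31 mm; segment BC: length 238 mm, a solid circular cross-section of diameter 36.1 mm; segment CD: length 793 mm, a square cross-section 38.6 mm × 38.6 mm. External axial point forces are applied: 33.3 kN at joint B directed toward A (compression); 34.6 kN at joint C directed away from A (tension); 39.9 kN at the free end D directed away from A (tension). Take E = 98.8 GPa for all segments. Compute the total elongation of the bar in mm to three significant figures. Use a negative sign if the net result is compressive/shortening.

Internal axial forces (sectioning from the free end, tension +): N_CD = 39.9 kN, N_BC = 74.5 kN, N_AB = 41.2 kN.
A_AB = 961 mm².
A_BC = 1024 mm².
A_CD = 1490 mm².
δ_AB = 41200·631/(961·98800) = 0.2738 mm
δ_BC = 74500·238/(1024·98800) = 0.1753 mm
δ_CD = 39900·793/(1490·98800) = 0.2149 mm
δ = Σδ_i = 0.6641 mm.

0.664 mm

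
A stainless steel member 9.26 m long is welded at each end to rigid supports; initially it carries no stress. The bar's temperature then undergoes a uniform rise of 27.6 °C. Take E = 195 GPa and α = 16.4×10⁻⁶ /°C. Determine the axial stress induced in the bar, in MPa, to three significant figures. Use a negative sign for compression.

Free thermal expansion αLΔT = 16.4e-6 · 9260 · 27.6 = 4.191 mm.
The walls impose strain ε = −(4.191)/9260 = -4.5264e-04; σ = Eε = 195000 · -4.5264e-04 = -88.26 MPa.

-88.3 MPa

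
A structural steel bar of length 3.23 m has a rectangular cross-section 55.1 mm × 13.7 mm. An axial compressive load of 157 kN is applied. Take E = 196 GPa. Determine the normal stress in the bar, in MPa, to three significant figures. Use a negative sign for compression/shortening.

A = 754.9 mm².
σ = N/A = -157000/754.9 = -208 MPa.

-208 MPa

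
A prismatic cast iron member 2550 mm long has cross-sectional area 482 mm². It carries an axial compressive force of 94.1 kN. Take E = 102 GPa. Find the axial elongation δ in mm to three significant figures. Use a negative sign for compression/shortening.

-4.88 mm

δ_mech = NL/(AE) = -94100·2550/(482·102000) = -4.881 mm.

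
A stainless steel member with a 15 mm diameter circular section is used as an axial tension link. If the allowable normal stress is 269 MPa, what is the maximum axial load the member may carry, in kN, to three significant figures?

A = 176.7 mm².
P_max = σ_allow · A = 269 · 176.7 = 47540 N = 47.54 kN.

47.5 kN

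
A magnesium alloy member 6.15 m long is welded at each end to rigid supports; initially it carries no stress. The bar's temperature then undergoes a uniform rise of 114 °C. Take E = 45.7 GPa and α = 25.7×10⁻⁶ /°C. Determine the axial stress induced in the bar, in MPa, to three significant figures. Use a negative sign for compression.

-134 MPa

Free thermal expansion αLΔT = 25.7e-6 · 6150 · 114 = 18.02 mm.
The walls impose strain ε = −(18.02)/6150 = -2.9298e-03; σ = Eε = 45700 · -2.9298e-03 = -133.9 MPa.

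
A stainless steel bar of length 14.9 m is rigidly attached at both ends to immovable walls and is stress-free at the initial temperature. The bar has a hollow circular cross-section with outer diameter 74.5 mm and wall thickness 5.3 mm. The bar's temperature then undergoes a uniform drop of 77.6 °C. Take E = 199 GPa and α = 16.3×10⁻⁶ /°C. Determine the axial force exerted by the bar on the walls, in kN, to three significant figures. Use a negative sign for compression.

Free thermal expansion αLΔT = 16.3e-6 · 14900 · -77.6 = -18.85 mm.
The walls impose strain ε = −(-18.85)/14900 = 1.2649e-03; σ = Eε = 199000 · 1.2649e-03 = 251.7 MPa.
Wall reaction R = σ·A = 251.7·1152 = 290000 N = 290 kN.

290 kN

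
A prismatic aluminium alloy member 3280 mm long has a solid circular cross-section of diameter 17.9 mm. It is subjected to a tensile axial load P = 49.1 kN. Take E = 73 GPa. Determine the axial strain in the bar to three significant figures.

0.00267

A = 251.6 mm².
σ = N/A = 195.1 MPa; ε = σ/E = 195.1/73000 = 2.673e-03.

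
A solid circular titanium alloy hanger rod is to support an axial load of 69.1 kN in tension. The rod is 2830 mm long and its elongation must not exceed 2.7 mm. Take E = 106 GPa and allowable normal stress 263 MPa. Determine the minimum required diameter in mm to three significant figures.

Required area A ≥ P/σ_allow = 69100/263 = 262.7 mm².
For a solid circular section, d ≥ √(4A/π) = 18.29 mm.
Elongation limit: A ≥ PL/(Eδ_allow) = 69100·2830/(106000·2.7) = 683.3 mm² ⇒ d ≥ 29.5 mm.
The elongation limit governs.

29.5 mm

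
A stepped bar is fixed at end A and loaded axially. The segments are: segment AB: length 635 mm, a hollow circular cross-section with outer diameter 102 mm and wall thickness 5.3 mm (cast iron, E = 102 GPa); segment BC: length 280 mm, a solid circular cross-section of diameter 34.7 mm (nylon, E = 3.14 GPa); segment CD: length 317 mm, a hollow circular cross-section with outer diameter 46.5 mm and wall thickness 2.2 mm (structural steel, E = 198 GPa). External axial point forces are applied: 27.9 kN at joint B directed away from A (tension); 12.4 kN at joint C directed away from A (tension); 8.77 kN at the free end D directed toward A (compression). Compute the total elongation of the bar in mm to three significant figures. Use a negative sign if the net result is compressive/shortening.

0.418 mm

Internal axial forces (sectioning from the free end, tension +): N_CD = -8.77 kN, N_BC = 3.63 kN, N_AB = 31.53 kN.
A_AB = 1610 mm².
A_BC = 945.7 mm².
A_CD = 306.2 mm².
δ_AB = 31530·635/(1610·102000) = 0.1219 mm
δ_BC = 3630·280/(945.7·3140) = 0.3423 mm
δ_CD = -8770·317/(306.2·198000) = -0.04586 mm
δ = Σδ_i = 0.4183 mm.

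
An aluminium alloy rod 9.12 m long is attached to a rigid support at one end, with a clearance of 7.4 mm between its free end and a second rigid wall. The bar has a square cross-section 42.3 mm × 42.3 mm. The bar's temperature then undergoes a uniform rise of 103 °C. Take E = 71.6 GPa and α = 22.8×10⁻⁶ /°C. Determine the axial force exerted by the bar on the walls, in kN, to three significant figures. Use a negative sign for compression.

-197 kN

Free thermal expansion αLΔT = 22.8e-6 · 9120 · 103 = 21.42 mm.
The walls engage after the gap closes; constrained expansion = 21.42 − 7.4 = 14.02 mm.
The walls impose strain ε = −(14.02)/9120 = -1.5370e-03; σ = Eε = 71600 · -1.5370e-03 = -110 MPa.
Wall reaction R = σ·A = -110·1789 = -196900 N = -196.9 kN.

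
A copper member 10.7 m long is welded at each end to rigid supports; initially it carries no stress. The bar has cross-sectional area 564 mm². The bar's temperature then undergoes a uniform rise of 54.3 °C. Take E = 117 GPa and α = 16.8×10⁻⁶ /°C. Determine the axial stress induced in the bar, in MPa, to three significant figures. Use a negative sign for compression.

Free thermal expansion αLΔT = 16.8e-6 · 10700 · 54.3 = 9.761 mm.
The walls impose strain ε = −(9.761)/10700 = -9.1224e-04; σ = Eε = 117000 · -9.1224e-04 = -106.7 MPa.

-107 MPa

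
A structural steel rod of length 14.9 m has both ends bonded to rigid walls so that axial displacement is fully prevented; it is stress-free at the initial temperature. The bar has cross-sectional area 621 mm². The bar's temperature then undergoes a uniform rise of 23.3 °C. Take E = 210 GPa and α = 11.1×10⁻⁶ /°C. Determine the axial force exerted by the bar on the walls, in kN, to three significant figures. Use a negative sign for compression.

Free thermal expansion αLΔT = 11.1e-6 · 14900 · 23.3 = 3.854 mm.
The walls impose strain ε = −(3.854)/14900 = -2.5863e-04; σ = Eε = 210000 · -2.5863e-04 = -54.31 MPa.
Wall reaction R = σ·A = -54.31·621 = -33730 N = -33.73 kN.

-33.7 kN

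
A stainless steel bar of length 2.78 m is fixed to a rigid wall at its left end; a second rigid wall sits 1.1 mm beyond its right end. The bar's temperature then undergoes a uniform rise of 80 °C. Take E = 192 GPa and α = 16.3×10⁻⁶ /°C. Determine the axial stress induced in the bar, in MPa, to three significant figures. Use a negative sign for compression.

-174 MPa

Free thermal expansion αLΔT = 16.3e-6 · 2780 · 80 = 3.625 mm.
The walls engage after the gap closes; constrained expansion = 3.625 − 1.1 = 2.525 mm.
The walls impose strain ε = −(2.525)/2780 = -9.0832e-04; σ = Eε = 192000 · -9.0832e-04 = -174.4 MPa.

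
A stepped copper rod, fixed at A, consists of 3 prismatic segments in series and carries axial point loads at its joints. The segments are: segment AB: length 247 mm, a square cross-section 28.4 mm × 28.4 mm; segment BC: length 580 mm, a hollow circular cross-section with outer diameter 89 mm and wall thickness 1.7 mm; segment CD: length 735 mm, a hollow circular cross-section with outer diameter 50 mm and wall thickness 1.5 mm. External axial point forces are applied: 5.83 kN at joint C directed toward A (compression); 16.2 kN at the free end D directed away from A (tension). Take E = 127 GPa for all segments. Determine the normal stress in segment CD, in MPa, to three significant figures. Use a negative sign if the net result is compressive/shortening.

70.9 MPa

Internal axial forces (sectioning from the free end, tension +): N_CD = 16.2 kN, N_BC = 10.37 kN, N_AB = 10.37 kN.
A_CD = 228.6 mm².
σ_CD = N_CD/A_CD = 16200/228.6 = 70.88 MPa.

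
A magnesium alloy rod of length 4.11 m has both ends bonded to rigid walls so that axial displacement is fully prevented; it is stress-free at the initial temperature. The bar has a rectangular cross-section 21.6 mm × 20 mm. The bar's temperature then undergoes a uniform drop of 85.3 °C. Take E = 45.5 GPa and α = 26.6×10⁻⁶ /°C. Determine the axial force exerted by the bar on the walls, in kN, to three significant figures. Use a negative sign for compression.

Free thermal expansion αLΔT = 26.6e-6 · 4110 · -85.3 = -9.326 mm.
The walls impose strain ε = −(-9.326)/4110 = 2.2690e-03; σ = Eε = 45500 · 2.2690e-03 = 103.2 MPa.
Wall reaction R = σ·A = 103.2·432 = 44600 N = 44.6 kN.

44.6 kN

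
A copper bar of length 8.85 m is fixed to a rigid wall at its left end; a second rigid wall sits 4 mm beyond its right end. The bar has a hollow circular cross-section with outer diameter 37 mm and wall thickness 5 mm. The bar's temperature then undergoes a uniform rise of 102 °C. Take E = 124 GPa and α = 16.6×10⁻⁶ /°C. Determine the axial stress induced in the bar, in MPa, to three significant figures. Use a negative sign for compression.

-154 MPa

Free thermal expansion αLΔT = 16.6e-6 · 8850 · 102 = 14.98 mm.
The walls engage after the gap closes; constrained expansion = 14.98 − 4 = 10.98 mm.
The walls impose strain ε = −(10.98)/8850 = -1.2412e-03; σ = Eε = 124000 · -1.2412e-03 = -153.9 MPa.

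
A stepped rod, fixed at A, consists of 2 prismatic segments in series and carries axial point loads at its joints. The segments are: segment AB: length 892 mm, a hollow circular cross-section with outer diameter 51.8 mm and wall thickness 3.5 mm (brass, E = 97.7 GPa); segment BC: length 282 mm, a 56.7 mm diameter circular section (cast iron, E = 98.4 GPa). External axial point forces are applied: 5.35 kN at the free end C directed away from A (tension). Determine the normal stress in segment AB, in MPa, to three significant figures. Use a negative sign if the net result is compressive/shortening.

10.1 MPa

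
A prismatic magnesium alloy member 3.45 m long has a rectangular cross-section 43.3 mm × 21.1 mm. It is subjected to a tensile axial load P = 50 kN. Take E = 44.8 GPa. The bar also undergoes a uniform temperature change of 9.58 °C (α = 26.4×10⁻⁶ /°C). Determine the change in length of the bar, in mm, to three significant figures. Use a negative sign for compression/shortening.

5.09 mm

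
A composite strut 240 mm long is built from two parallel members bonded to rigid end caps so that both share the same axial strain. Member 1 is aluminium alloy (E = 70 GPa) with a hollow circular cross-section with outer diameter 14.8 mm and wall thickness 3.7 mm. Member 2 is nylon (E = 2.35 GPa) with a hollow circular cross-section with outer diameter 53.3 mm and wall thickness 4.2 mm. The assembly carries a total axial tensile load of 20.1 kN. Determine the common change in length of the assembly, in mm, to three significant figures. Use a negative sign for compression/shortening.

0.457 mm

A_1 = 129 mm².
A_2 = 647.9 mm².
Equal strain + equilibrium ⇒ each member carries load in proportion to AE: A₁E₁ = 9032000 N, A₂E₂ = 1522000 N, ΣAE = 10550000 N.
δ = PL/ΣAE = 20100·240/10550000 = 0.4571 mm.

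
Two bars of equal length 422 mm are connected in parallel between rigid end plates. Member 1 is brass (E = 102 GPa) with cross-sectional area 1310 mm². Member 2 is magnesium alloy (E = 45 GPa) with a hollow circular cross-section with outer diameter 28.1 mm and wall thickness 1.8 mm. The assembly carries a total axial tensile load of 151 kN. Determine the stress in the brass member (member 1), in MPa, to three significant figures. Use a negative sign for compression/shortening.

A_2 = 148.7 mm².
Equal strain + equilibrium ⇒ each member carries load in proportion to AE: A₁E₁ = 133600000 N, A₂E₂ = 6693000 N, ΣAE = 140300000 N.
σ₁ = P·E₁/ΣAE = 151000·102000/140300000 = 109.8 MPa.

110 MPa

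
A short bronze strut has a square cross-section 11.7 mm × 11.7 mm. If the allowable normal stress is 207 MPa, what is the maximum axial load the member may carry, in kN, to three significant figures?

28.3 kN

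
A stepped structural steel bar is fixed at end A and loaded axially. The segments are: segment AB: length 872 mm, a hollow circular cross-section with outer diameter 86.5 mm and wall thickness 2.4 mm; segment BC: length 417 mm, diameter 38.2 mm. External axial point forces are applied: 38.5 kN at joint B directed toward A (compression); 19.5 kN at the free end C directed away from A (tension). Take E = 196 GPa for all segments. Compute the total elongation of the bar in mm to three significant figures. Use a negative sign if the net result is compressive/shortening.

-0.0971 mm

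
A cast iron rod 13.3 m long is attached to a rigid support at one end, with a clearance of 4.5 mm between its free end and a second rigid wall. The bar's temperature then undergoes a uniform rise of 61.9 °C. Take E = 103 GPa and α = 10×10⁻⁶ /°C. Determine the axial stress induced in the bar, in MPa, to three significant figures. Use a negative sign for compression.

-28.9 MPa

Free thermal expansion αLΔT = 10e-6 · 13300 · 61.9 = 8.233 mm.
The walls engage after the gap closes; constrained expansion = 8.233 − 4.5 = 3.733 mm.
The walls impose strain ε = −(3.733)/13300 = -2.8065e-04; σ = Eε = 103000 · -2.8065e-04 = -28.91 MPa.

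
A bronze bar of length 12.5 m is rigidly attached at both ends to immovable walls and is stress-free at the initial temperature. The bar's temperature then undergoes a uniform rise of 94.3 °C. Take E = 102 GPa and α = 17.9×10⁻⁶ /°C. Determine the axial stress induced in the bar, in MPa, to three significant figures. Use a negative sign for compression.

-172 MPa

Free thermal expansion αLΔT = 17.9e-6 · 12500 · 94.3 = 21.1 mm.
The walls impose strain ε = −(21.1)/12500 = -1.6880e-03; σ = Eε = 102000 · -1.6880e-03 = -172.2 MPa.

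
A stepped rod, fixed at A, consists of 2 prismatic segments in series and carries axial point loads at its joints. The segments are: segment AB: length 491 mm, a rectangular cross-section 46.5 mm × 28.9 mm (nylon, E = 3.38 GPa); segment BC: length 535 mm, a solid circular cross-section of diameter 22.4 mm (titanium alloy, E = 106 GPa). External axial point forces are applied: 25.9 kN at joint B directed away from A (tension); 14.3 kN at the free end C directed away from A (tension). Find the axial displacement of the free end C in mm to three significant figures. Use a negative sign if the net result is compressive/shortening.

4.53 mm

Internal axial forces (sectioning from the free end, tension +): N_BC = 14.3 kN, N_AB = 40.2 kN.
A_AB = 1344 mm².
A_BC = 394.1 mm².
δ_AB = 40200·491/(1344·3380) = 4.346 mm
δ_BC = 14300·535/(394.1·106000) = 0.1831 mm
δ = Σδ_i = 4.529 mm.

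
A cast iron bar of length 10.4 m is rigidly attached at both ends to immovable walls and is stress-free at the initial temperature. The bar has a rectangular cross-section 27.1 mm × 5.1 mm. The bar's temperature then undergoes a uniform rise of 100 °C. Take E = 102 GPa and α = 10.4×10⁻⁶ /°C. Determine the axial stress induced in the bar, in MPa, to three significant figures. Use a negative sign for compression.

Free thermal expansion αLΔT = 10.4e-6 · 10400 · 100 = 10.82 mm.
The walls impose strain ε = −(10.82)/10400 = -1.0400e-03; σ = Eε = 102000 · -1.0400e-03 = -106.1 MPa.

-106 MPa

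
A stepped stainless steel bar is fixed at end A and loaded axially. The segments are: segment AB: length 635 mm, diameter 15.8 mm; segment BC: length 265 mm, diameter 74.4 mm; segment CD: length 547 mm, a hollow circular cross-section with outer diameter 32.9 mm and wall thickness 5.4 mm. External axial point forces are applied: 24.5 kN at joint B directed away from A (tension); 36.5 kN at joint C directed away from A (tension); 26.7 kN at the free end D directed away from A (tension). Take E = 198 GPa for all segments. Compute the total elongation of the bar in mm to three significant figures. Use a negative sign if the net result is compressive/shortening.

1.61 mm

Internal axial forces (sectioning from the free end, tension +): N_CD = 26.7 kN, N_BC = 63.2 kN, N_AB = 87.7 kN.
A_AB = 196.1 mm².
A_BC = 4347 mm².
A_CD = 466.5 mm².
δ_AB = 87700·635/(196.1·198000) = 1.435 mm
δ_BC = 63200·265/(4347·198000) = 0.01946 mm
δ_CD = 26700·547/(466.5·198000) = 0.1581 mm
δ = Σδ_i = 1.612 mm.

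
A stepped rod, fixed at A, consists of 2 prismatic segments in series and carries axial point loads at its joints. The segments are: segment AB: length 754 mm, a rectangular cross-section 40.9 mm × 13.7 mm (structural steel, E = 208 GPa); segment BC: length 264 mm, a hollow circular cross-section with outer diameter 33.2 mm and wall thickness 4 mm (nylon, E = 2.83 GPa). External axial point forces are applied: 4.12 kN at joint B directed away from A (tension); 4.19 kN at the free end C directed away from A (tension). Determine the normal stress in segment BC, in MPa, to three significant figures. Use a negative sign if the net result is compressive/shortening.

Internal axial forces (sectioning from the free end, tension +): N_BC = 4.19 kN, N_AB = 8.31 kN.
A_BC = 366.9 mm².
σ_BC = N_BC/A_BC = 4190/366.9 = 11.42 MPa.

11.4 MPa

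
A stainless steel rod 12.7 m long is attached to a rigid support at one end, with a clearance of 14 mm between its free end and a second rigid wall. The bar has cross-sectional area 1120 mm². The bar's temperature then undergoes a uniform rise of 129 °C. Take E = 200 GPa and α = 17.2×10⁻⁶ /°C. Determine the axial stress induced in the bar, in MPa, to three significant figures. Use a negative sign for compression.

Free thermal expansion αLΔT = 17.2e-6 · 12700 · 129 = 28.18 mm.
The walls engage after the gap closes; constrained expansion = 28.18 − 14 = 14.18 mm.
The walls impose strain ε = −(14.18)/12700 = -1.1164e-03; σ = Eε = 200000 · -1.1164e-03 = -223.3 MPa.

-223 MPa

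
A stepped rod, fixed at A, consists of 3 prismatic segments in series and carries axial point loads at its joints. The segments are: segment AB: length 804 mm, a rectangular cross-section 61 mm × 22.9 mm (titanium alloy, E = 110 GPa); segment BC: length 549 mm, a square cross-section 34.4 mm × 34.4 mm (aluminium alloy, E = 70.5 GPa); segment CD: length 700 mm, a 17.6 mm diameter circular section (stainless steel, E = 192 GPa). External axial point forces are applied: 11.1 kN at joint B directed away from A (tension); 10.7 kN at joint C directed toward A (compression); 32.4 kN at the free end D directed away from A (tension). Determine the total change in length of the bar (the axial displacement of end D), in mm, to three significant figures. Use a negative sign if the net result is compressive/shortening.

Internal axial forces (sectioning from the free end, tension +): N_CD = 32.4 kN, N_BC = 21.7 kN, N_AB = 32.8 kN.
A_AB = 1397 mm².
A_BC = 1183 mm².
A_CD = 243.3 mm².
δ_AB = 32800·804/(1397·110000) = 0.1716 mm
δ_BC = 21700·549/(1183·70500) = 0.1428 mm
δ_CD = 32400·700/(243.3·192000) = 0.4855 mm
δ = Σδ_i = 0.8 mm.

0.800 mm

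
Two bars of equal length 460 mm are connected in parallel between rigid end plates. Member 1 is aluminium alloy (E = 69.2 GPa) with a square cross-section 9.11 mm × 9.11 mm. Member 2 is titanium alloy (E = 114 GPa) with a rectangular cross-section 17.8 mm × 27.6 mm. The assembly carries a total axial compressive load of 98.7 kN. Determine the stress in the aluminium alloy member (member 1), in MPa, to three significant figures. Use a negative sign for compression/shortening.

A_1 = 82.99 mm².
A_2 = 491.3 mm².
Equal strain + equilibrium ⇒ each member carries load in proportion to AE: A₁E₁ = 5743000 N, A₂E₂ = 56010000 N, ΣAE = 61750000 N.
σ₁ = P·E₁/ΣAE = -98700·69200/61750000 = -110.6 MPa.

-111 MPa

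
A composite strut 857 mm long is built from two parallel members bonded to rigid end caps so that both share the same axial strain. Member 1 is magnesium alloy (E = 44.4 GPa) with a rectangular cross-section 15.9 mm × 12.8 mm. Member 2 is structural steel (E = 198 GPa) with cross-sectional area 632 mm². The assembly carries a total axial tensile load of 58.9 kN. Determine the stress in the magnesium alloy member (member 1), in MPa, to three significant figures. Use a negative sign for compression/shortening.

19.5 MPa

A_1 = 203.5 mm².
Equal strain + equilibrium ⇒ each member carries load in proportion to AE: A₁E₁ = 9036000 N, A₂E₂ = 125100000 N, ΣAE = 134200000 N.
σ₁ = P·E₁/ΣAE = 58900·44400/134200000 = 19.49 MPa.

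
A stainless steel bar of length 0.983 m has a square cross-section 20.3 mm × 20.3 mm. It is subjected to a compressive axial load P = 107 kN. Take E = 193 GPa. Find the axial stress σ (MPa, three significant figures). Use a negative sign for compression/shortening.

A = 412.1 mm².
σ = N/A = -107000/412.1 = -259.7 MPa.

-260 MPa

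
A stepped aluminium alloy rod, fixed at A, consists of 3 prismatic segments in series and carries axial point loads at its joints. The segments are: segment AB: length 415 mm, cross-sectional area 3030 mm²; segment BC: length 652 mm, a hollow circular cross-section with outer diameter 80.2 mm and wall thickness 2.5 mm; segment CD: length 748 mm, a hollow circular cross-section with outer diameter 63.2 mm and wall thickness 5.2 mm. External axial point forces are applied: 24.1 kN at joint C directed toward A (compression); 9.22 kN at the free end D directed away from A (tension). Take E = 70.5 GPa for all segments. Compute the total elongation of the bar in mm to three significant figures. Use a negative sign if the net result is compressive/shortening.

Internal axial forces (sectioning from the free end, tension +): N_CD = 9.22 kN, N_BC = -14.88 kN, N_AB = -14.88 kN.
A_BC = 610.3 mm².
A_CD = 947.5 mm².
δ_AB = -14880·415/(3030·70500) = -0.02891 mm
δ_BC = -14880·652/(610.3·70500) = -0.2255 mm
δ_CD = 9220·748/(947.5·70500) = 0.1032 mm
δ = Σδ_i = -0.1512 mm.

-0.151 mm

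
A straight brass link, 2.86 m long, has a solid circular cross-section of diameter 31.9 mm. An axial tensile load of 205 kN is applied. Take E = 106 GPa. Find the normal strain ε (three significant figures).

A = 799.2 mm².
σ = N/A = 256.5 MPa; ε = σ/E = 256.5/106000 = 2.420e-03.

0.00242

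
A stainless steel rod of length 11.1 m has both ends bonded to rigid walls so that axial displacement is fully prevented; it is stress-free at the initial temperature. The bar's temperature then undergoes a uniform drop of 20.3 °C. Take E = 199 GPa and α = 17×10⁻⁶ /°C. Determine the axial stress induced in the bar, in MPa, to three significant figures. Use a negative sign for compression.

68.7 MPa

Free thermal expansion αLΔT = 17e-6 · 11100 · -20.3 = -3.831 mm.
The walls impose strain ε = −(-3.831)/11100 = 3.4510e-04; σ = Eε = 199000 · 3.4510e-04 = 68.67 MPa.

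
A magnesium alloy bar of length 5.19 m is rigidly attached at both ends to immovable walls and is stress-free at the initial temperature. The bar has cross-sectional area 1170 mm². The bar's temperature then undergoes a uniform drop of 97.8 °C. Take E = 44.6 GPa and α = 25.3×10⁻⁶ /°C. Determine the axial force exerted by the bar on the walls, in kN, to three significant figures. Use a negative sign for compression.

129 kN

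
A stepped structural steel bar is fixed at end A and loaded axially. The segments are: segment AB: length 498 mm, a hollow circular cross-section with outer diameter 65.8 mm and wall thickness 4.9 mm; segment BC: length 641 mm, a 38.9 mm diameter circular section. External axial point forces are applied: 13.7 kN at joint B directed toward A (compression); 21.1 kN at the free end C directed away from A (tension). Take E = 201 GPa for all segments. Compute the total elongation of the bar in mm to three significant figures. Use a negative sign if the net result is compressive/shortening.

0.0762 mm

Internal axial forces (sectioning from the free end, tension +): N_BC = 21.1 kN, N_AB = 7.4 kN.
A_AB = 937.5 mm².
A_BC = 1188 mm².
δ_AB = 7400·498/(937.5·201000) = 0.01956 mm
δ_BC = 21100·641/(1188·201000) = 0.05662 mm
δ = Σδ_i = 0.07618 mm.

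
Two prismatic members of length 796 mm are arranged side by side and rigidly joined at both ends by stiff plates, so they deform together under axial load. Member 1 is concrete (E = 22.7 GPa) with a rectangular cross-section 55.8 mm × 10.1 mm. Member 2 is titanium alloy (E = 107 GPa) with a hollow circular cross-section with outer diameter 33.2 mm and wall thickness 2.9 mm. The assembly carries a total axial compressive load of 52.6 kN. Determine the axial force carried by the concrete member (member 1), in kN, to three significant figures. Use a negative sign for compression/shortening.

A_1 = 563.6 mm².
A_2 = 276.1 mm².
Equal strain + equilibrium ⇒ each member carries load in proportion to AE: A₁E₁ = 12790000 N, A₂E₂ = 29540000 N, ΣAE = 42330000 N.
F₁ = P·A₁E₁/ΣAE = -52600·12790000/42330000 = -15900 N.

-15.9 kN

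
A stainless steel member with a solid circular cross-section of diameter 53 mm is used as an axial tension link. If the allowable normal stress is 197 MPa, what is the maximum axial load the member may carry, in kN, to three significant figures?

435 kN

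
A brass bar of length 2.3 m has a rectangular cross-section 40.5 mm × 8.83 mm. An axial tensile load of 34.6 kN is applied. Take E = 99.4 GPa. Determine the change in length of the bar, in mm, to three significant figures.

2.24 mm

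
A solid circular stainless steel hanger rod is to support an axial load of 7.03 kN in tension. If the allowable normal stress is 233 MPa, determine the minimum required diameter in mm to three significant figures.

Required area A ≥ P/σ_allow = 7030/233 = 30.17 mm².
For a solid circular section, d ≥ √(4A/π) = 6.198 mm.

6.20 mm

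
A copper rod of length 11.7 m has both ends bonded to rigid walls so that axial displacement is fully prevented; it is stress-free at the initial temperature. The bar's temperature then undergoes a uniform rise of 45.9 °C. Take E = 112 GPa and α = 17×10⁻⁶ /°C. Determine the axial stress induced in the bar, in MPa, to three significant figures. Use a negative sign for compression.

-87.4 MPa

Free thermal expansion αLΔT = 17e-6 · 11700 · 45.9 = 9.13 mm.
The walls impose strain ε = −(9.13)/11700 = -7.8030e-04; σ = Eε = 112000 · -7.8030e-04 = -87.39 MPa.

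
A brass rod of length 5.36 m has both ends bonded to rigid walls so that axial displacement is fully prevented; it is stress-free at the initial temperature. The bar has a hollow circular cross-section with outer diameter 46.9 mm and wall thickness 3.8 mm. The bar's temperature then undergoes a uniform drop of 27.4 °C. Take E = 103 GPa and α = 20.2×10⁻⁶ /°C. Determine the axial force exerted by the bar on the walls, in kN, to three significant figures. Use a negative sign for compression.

29.3 kN

Free thermal expansion αLΔT = 20.2e-6 · 5360 · -27.4 = -2.967 mm.
The walls impose strain ε = −(-2.967)/5360 = 5.5348e-04; σ = Eε = 103000 · 5.5348e-04 = 57.01 MPa.
Wall reaction R = σ·A = 57.01·514.5 = 29330 N = 29.33 kN.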